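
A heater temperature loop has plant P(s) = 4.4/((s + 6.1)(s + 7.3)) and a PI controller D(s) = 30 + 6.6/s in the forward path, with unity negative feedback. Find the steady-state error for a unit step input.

The open loop D(s)P(s) has a pole at the origin (type 1), so the static position error constant is infinite and e_ss = 1/(1+∞) = 0.

0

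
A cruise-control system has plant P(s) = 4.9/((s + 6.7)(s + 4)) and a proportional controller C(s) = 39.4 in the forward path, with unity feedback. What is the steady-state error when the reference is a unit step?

0.122

The loop is type 0. Static position error constant K_pos = C(0)·P(0) = 39.4·0.1828 = 7.204.
Steady-state error to a unit step: e_ss = 1/(1+K_pos) = 1/8.204 = 0.122.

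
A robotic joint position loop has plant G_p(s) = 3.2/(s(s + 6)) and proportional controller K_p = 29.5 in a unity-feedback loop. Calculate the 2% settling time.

Closed-loop characteristic equation: s² + 6s + 94.4 = 0, so ω_n = 9.716 rad/s and ζ = 6/(2·9.716) = 0.3088.
2% settling time T_s ≈ 4/(ζω_n) = 4/3 = 1.33 s.

T_s ≈ 1.33 s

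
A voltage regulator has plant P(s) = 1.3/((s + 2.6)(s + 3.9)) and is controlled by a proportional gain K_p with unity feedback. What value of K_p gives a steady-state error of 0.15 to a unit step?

K_p = 44.2

The loop is type 0, so e_ss(step) = 1/(1 + K_pos) with K_pos = K_p·P(0).
P(0) = 0.1282. Require 1/(1 + K_p·0.1282) = 0.15, so 1 + 0.1282·K_p = 6.667.
K_p = (6.667 − 1)/0.1282 = 44.2.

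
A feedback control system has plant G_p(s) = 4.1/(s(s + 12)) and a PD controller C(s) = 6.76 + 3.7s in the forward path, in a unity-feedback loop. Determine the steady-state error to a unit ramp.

0.433

The loop has one pole at the origin (type 1). Velocity error constant K_v = lim_{s→0} s·C(s)G_p(s) = 6.76·4.1/12 = 2.31.
Steady-state error to a unit ramp: e_ss = 1/K_v = 0.433.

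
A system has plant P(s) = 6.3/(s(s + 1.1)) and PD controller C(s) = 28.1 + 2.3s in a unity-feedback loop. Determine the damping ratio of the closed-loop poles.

Forward path: (28.1 + 2.3s)·6.3/(s(s+1.1)). The closed-loop characteristic equation is s² + (1.1 + 6.3·2.3)s + 6.3·28.1 = 0.
That is s² + 15.59s + 177 = 0, so ω_n = 13.31 rad/s and ζ = 15.59/(2·13.31) = 0.5859.

ζ = 0.586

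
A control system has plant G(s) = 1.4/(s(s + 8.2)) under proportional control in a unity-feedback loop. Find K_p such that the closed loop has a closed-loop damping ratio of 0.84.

Closed-loop characteristic equation: s² + 8.2s + K_p·1.4 = 0.
So ω_n = √(1.4K_p) and 2ζω_n = 8.2, giving ζ = 8.2/(2√(1.4K_p)).
Setting ζ = 0.84: √(1.4K_p) = 8.2/(2·0.84) = 4.881, so K_p = 23.82/1.4 = 17.

K_p = 17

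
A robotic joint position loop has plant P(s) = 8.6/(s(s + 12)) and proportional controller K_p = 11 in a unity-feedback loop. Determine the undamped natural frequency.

With unity feedback the closed-loop characteristic equation is s² + 12s + 11·8.6 = s² + 12s + 94.6 = 0.
So ω_n² = 94.6 ⇒ ω_n = 9.726 rad/s, and ζ = 12/(2ω_n) = 0.617.

ω_n = 9.73 rad/s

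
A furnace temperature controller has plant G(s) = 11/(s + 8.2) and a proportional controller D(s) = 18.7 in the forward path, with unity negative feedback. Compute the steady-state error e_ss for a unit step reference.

0.0383

The loop is type 0. Static position error constant K_pos = D(0)·G(0) = 18.7·1.341 = 25.09.
Steady-state error to a unit step: e_ss = 1/(1+K_pos) = 1/26.09 = 0.0383.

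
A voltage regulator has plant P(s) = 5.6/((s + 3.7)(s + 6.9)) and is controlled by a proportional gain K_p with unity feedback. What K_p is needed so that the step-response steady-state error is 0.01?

The loop is type 0, so e_ss(step) = 1/(1 + K_pos) with K_pos = K_p·P(0).
P(0) = 0.2193. Require 1/(1 + K_p·0.2193) = 0.01, so 1 + 0.2193·K_p = 100.
K_p = (100 − 1)/0.2193 = 451.

K_p = 451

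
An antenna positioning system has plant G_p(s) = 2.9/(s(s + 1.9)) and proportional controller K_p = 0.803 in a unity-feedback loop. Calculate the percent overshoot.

8.22%

The closed-loop denominator s² + 1.9s + 2.329 gives ω_n = √2.329 = 1.526 and ζ = 1.9/(2ω_n) = 0.6225.
%OS = 100·exp(−πζ/√(1−ζ²)) = 100·exp(−π·0.6225/√0.6124) = 8.22%.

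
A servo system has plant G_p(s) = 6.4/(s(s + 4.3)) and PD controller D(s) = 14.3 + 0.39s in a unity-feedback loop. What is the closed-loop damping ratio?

Forward path: (14.3 + 0.39s)·6.4/(s(s+4.3)). The closed-loop characteristic equation is s² + (4.3 + 6.4·0.39)s + 6.4·14.3 = 0.
That is s² + 6.796s + 91.52 = 0, so ω_n = 9.567 rad/s and ζ = 6.796/(2·9.567) = 0.3552.

ζ = 0.355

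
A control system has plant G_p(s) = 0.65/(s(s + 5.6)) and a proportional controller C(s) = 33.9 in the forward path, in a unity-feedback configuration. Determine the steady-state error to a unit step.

0

The open loop C(s)G_p(s) has a pole at the origin (type 1), so the static position error constant is infinite and e_ss = 1/(1+∞) = 0.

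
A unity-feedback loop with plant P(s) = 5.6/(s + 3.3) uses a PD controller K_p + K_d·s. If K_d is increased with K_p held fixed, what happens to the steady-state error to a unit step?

unchanged

At s = 0 the derivative term contributes nothing: C(0) = K_p regardless of K_d, so K_pos = K_p·P(0) and e_ss are unchanged.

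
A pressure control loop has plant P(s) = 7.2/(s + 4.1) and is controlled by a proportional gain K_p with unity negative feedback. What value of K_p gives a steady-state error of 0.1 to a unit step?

K_p = 5.12

The loop is type 0, so e_ss(step) = 1/(1 + K_pos) with K_pos = K_p·P(0).
P(0) = 1.756. Require 1/(1 + K_p·1.756) = 0.1, so 1 + 1.756·K_p = 10.
K_p = (10 − 1)/1.756 = 5.12.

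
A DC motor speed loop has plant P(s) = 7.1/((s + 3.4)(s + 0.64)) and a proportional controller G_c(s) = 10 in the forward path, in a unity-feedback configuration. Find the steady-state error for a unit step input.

0.0297

The loop is type 0. Static position error constant K_pos = G_c(0)·P(0) = 10·3.263 = 32.63.
Steady-state error to a unit step: e_ss = 1/(1+K_pos) = 1/33.63 = 0.0297.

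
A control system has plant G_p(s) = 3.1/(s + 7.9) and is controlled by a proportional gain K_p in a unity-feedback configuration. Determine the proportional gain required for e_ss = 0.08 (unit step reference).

Steady-state error for a unit step on this type-0 loop is 1/(1 + K_p·G_p(0)).
G_p(0) = 0.3924. Require 1/(1 + K_p·0.3924) = 0.08, so 1 + 0.3924·K_p = 12.5.
K_p = (12.5 − 1)/0.3924 = 29.3.

K_p = 29.3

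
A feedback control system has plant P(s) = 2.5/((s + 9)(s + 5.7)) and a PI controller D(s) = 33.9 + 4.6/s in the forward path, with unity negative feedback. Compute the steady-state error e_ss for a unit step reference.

0

The open loop D(s)P(s) has a pole at the origin (type 1), so the static position error constant is infinite and e_ss = 1/(1+∞) = 0.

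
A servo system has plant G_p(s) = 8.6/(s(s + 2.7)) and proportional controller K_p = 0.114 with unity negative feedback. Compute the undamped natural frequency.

1 + K_p·G_p(s) = 0 gives s² + 2.7s + 0.9804 = 0.
Matching s² + 2ζω_n s + ω_n²: ω_n = √0.9804 = 0.9902 rad/s and 2ζω_n = 2.7, so ζ = 2.7/(2·0.9902) = 1.36.

ω_n = 0.99 rad/s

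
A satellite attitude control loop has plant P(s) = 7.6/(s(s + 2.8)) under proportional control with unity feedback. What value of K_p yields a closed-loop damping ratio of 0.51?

K_p = 0.992

Closed-loop characteristic equation: s² + 2.8s + K_p·7.6 = 0.
So ω_n = √(7.6K_p) and 2ζω_n = 2.8, giving ζ = 2.8/(2√(7.6K_p)).
Setting ζ = 0.51: √(7.6K_p) = 2.8/(2·0.51) = 2.745, so K_p = 7.536/7.6 = 0.992.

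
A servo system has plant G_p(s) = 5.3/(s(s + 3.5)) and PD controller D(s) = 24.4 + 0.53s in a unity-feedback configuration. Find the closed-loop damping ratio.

ζ = 0.277

Forward path: (24.4 + 0.53s)·5.3/(s(s+3.5)). The closed-loop characteristic equation is s² + (3.5 + 5.3·0.53)s + 5.3·24.4 = 0.
That is s² + 6.309s + 129.3 = 0, so ω_n = 11.37 rad/s and ζ = 6.309/(2·11.37) = 0.2774.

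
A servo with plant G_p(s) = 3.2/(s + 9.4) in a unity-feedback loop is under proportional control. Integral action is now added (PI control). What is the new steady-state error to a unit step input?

0

The integrator makes K_pos = lim_{s→0} C(s)G(s) infinite, so e_ss = 1/(1+K_pos) = 0.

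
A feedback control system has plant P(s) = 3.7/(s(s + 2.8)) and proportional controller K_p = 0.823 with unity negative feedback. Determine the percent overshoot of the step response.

The closed-loop denominator s² + 2.8s + 3.045 gives ω_n = √3.045 = 1.745 and ζ = 2.8/(2ω_n) = 0.8023.
%OS = 100·exp(−πζ/√(1−ζ²)) = 100·exp(−π·0.8023/√0.3563) = 1.47%.

1.47%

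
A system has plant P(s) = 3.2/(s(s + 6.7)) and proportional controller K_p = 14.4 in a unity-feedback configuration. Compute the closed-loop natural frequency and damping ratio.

ω_n = 6.79 rad/s, ζ = 0.494

1 + K_p·P(s) = 0 gives s² + 6.7s + 46.08 = 0.
So ω_n² = 46.08 ⇒ ω_n = 6.788 rad/s, and ζ = 6.7/(2ω_n) = 0.494.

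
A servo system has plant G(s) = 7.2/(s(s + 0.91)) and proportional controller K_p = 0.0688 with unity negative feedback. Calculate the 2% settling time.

From 1 + K_pG(s) = 0: s² + 0.91s + 0.4954 = 0 ⇒ ω_n = 0.7038, ζ = 0.6465.
2% settling time T_s ≈ 4/(ζω_n) = 4/0.455 = 8.79 s.

T_s ≈ 8.79 s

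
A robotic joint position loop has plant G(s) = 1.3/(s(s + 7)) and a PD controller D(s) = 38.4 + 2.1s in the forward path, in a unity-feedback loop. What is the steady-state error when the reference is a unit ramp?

0.14

The loop has one pole at the origin (type 1). Velocity error constant K_v = lim_{s→0} s·D(s)G(s) = 38.4·1.3/7 = 7.131.
Steady-state error to a unit ramp: e_ss = 1/K_v = 0.14.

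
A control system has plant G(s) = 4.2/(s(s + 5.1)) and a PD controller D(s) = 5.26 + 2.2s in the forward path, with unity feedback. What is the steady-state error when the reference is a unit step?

The open loop D(s)G(s) has a pole at the origin (type 1), so the static position error constant is infinite and e_ss = 1/(1+∞) = 0.

0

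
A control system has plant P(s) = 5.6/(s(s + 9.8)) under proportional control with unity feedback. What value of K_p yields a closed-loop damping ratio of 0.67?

K_p = 9.55

Closed-loop characteristic equation: s² + 9.8s + K_p·5.6 = 0.
So ω_n = √(5.6K_p) and 2ζω_n = 9.8, giving ζ = 9.8/(2√(5.6K_p)).
Setting ζ = 0.67: √(5.6K_p) = 9.8/(2·0.67) = 7.313, so K_p = 53.49/5.6 = 9.55.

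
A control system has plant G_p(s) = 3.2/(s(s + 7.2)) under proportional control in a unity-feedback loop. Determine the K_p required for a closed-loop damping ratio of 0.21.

Closed-loop characteristic equation: s² + 7.2s + K_p·3.2 = 0.
So ω_n = √(3.2K_p) and 2ζω_n = 7.2, giving ζ = 7.2/(2√(3.2K_p)).
Setting ζ = 0.21: √(3.2K_p) = 7.2/(2·0.21) = 17.14, so K_p = 293.9/3.2 = 91.8.

K_p = 91.8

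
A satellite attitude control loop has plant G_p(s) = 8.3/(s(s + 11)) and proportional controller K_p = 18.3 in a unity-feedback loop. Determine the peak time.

Closed-loop characteristic equation: s² + 11s + 151.9 = 0, so ω_n = 12.32 rad/s and ζ = 11/(2·12.32) = 0.4463.
Damped frequency ω_d = ω_n√(1−ζ²) = 11.03 rad/s, so peak time T_p = π/ω_d = 0.285 s.

T_p = 0.285 s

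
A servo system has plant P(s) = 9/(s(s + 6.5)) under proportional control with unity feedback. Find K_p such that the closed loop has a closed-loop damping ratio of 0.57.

Closed-loop characteristic equation: s² + 6.5s + K_p·9 = 0.
So ω_n = √(9K_p) and 2ζω_n = 6.5, giving ζ = 6.5/(2√(9K_p)).
Setting ζ = 0.57: √(9K_p) = 6.5/(2·0.57) = 5.702, so K_p = 32.51/9 = 3.61.

K_p = 3.61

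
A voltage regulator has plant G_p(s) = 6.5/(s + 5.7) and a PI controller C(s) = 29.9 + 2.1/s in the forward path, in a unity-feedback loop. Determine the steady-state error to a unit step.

0

The open loop C(s)G_p(s) has a pole at the origin (type 1), so the static position error constant is infinite and e_ss = 1/(1+∞) = 0.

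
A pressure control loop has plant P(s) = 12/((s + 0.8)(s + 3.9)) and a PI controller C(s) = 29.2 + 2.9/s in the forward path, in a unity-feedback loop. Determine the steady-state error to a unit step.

0

The open loop C(s)P(s) has a pole at the origin (type 1), so the static position error constant is infinite and e_ss = 1/(1+∞) = 0.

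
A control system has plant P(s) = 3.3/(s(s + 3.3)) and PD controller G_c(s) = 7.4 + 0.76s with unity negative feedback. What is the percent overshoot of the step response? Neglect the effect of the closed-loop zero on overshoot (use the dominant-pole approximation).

Forward path: (7.4 + 0.76s)·3.3/(s(s+3.3)). The closed-loop characteristic equation is s² + (3.3 + 3.3·0.76)s + 3.3·7.4 = 0.
That is s² + 5.808s + 24.42 = 0, so ω_n = 4.942 rad/s and ζ = 5.808/(2·4.942) = 0.5877.
%OS = 100·exp(−πζ/√(1−ζ²)) = 10.2%.

10.2%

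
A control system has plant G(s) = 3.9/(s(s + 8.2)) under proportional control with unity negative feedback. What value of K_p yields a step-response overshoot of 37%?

From %OS = 100·exp(−πζ/√(1−ζ²)) = 37%, ζ = −ln(0.37)/√(π²+ln²(0.37)) = 0.3017.
Characteristic equation s² + 8.2s + 3.9K_p = 0 gives ζ = 8.2/(2√(3.9K_p)).
Setting ζ = 0.3017: √(3.9K_p) = 8.2/(2·0.3017) = 13.59, so K_p = 184.6/3.9 = 47.3.

K_p = 47.3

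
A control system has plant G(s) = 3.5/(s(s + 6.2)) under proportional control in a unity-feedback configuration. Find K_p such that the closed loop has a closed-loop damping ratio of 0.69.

Closed-loop characteristic equation: s² + 6.2s + K_p·3.5 = 0.
So ω_n = √(3.5K_p) and 2ζω_n = 6.2, giving ζ = 6.2/(2√(3.5K_p)).
Setting ζ = 0.69: √(3.5K_p) = 6.2/(2·0.69) = 4.493, so K_p = 20.18/3.5 = 5.77.

K_p = 5.77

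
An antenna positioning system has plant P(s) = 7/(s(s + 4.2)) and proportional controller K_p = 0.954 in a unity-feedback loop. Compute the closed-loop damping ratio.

ζ = 0.813

The closed-loop denominator is s(s+4.2) + 0.954·7 = s² + 4.2s + 6.678.
Matching s² + 2ζω_n s + ω_n²: ω_n = √6.678 = 2.584 rad/s and 2ζω_n = 4.2, so ζ = 4.2/(2·2.584) = 0.813.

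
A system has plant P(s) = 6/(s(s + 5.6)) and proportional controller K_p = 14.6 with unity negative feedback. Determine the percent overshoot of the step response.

From 1 + K_pP(s) = 0: s² + 5.6s + 87.6 = 0 ⇒ ω_n = 9.359, ζ = 0.2992.
%OS = 100·exp(−πζ/√(1−ζ²)) = 100·exp(−π·0.2992/√0.9105) = 37.3%.

37.3%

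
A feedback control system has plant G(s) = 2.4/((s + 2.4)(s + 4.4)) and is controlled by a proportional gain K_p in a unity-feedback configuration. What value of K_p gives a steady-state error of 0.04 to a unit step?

K_p = 106

The loop is type 0, so e_ss(step) = 1/(1 + K_pos) with K_pos = K_p·G(0).
G(0) = 0.2273. Require 1/(1 + K_p·0.2273) = 0.04, so 1 + 0.2273·K_p = 25.
K_p = (25 − 1)/0.2273 = 106.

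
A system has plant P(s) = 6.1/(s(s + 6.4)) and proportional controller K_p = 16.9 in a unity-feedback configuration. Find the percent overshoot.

35.2%

From 1 + K_pP(s) = 0: s² + 6.4s + 103.1 = 0 ⇒ ω_n = 10.15, ζ = 0.3152.
%OS = 100·exp(−πζ/√(1−ζ²)) = 100·exp(−π·0.3152/√0.9007) = 35.2%.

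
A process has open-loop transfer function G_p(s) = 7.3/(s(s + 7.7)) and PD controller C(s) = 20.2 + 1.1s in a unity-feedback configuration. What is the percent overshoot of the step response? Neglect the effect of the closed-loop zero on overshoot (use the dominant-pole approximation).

6.92%

Forward path: (20.2 + 1.1s)·7.3/(s(s+7.7)). The closed-loop characteristic equation is s² + (7.7 + 7.3·1.1)s + 7.3·20.2 = 0.
That is s² + 15.73s + 147.5 = 0, so ω_n = 12.14 rad/s and ζ = 15.73/(2·12.14) = 0.6477.
%OS = 100·exp(−πζ/√(1−ζ²)) = 6.92%.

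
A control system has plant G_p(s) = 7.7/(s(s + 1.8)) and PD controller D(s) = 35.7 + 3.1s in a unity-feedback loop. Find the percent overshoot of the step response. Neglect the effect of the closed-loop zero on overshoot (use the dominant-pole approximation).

2.15%

Forward path: (35.7 + 3.1s)·7.7/(s(s+1.8)). The closed-loop characteristic equation is s² + (1.8 + 7.7·3.1)s + 7.7·35.7 = 0.
That is s² + 25.67s + 274.9 = 0, so ω_n = 16.58 rad/s and ζ = 25.67/(2·16.58) = 0.7741.
%OS = 100·exp(−πζ/√(1−ζ²)) = 2.15%.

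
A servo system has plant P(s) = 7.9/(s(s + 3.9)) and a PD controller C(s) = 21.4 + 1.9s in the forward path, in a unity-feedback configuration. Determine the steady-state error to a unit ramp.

0.0231

The loop has one pole at the origin (type 1). Velocity error constant K_v = lim_{s→0} s·C(s)P(s) = 21.4·7.9/3.9 = 43.35.
Steady-state error to a unit ramp: e_ss = 1/K_v = 0.0231.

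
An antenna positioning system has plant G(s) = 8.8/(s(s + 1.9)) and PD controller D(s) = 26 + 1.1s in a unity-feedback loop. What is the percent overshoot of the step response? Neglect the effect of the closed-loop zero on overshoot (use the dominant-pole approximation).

Forward path: (26 + 1.1s)·8.8/(s(s+1.9)). The closed-loop characteristic equation is s² + (1.9 + 8.8·1.1)s + 8.8·26 = 0.
That is s² + 11.58s + 228.8 = 0, so ω_n = 15.13 rad/s and ζ = 11.58/(2·15.13) = 0.3828.
%OS = 100·exp(−πζ/√(1−ζ²)) = 27.2%.

27.2%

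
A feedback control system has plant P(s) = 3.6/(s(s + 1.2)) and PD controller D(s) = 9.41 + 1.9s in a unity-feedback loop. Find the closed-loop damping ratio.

Forward path: (9.41 + 1.9s)·3.6/(s(s+1.2)). The closed-loop characteristic equation is s² + (1.2 + 3.6·1.9)s + 3.6·9.41 = 0.
That is s² + 8.04s + 33.88 = 0, so ω_n = 5.82 rad/s and ζ = 8.04/(2·5.82) = 0.6907.

ζ = 0.691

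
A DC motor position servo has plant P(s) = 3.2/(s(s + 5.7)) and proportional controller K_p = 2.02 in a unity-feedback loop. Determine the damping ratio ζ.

ζ = 1.12

1 + K_p·P(s) = 0 gives s² + 5.7s + 6.464 = 0.
Matching s² + 2ζω_n s + ω_n²: ω_n = √6.464 = 2.542 rad/s and 2ζω_n = 5.7, so ζ = 5.7/(2·2.542) = 1.12.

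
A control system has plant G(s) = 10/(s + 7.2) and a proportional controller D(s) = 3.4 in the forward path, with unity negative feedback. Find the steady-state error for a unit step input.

The loop is type 0. Static position error constant K_pos = D(0)·G(0) = 3.4·1.389 = 4.722.
Steady-state error to a unit step: e_ss = 1/(1+K_pos) = 1/5.722 = 0.175.

0.175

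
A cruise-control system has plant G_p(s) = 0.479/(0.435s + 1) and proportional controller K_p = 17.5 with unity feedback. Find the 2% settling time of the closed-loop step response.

Closed loop: T(s) = K_p·G_p/(1+K_p·G_p) = 8.383/(0.435s + 1 + 8.383), with pole at s = −(1 + 8.383)/0.435 = −21.57.
τ = 1/21.57 = 0.04636 s, so 2% settling time ≈ 4τ = 0.185 s.

T_s ≈ 0.185 s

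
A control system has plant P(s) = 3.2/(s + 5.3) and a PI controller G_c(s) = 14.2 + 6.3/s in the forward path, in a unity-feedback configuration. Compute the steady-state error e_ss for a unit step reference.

0

The open loop G_c(s)P(s) has a pole at the origin (type 1), so the static position error constant is infinite and e_ss = 1/(1+∞) = 0.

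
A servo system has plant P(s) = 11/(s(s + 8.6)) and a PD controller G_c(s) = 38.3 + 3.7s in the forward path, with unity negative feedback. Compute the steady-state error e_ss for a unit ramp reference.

0.0204

The loop has one pole at the origin (type 1). Velocity error constant K_v = lim_{s→0} s·G_c(s)P(s) = 38.3·11/8.6 = 48.99.
Steady-state error to a unit ramp: e_ss = 1/K_v = 0.0204.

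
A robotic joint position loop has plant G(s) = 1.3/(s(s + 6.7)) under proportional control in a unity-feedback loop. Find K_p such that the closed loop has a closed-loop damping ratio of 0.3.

Closed-loop characteristic equation: s² + 6.7s + K_p·1.3 = 0.
So ω_n = √(1.3K_p) and 2ζω_n = 6.7, giving ζ = 6.7/(2√(1.3K_p)).
Setting ζ = 0.3: √(1.3K_p) = 6.7/(2·0.3) = 11.17, so K_p = 124.7/1.3 = 95.9.

K_p = 95.9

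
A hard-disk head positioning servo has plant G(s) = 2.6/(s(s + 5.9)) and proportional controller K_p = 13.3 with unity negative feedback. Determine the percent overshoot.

Closed-loop characteristic equation: s² + 5.9s + 34.58 = 0, so ω_n = 5.88 rad/s and ζ = 5.9/(2·5.88) = 0.5017.
%OS = 100·exp(−πζ/√(1−ζ²)) = 100·exp(−π·0.5017/√0.7483) = 16.2%.

16.2%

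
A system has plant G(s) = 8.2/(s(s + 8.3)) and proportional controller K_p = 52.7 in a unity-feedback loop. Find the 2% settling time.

Closed-loop characteristic equation: s² + 8.3s + 432.1 = 0, so ω_n = 20.79 rad/s and ζ = 8.3/(2·20.79) = 0.1996.
2% settling time T_s ≈ 4/(ζω_n) = 4/4.15 = 0.964 s.

T_s ≈ 0.964 s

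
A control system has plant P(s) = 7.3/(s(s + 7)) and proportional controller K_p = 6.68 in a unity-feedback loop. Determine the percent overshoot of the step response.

16.2%

From 1 + K_pP(s) = 0: s² + 7s + 48.76 = 0 ⇒ ω_n = 6.983, ζ = 0.5012.
%OS = 100·exp(−πζ/√(1−ζ²)) = 100·exp(−π·0.5012/√0.7488) = 16.2%.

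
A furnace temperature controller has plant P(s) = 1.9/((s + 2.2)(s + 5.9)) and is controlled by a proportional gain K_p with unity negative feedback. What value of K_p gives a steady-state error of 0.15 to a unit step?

For a type-0 loop with proportional control, e_ss = 1/(1 + K_p·P(0)).
P(0) = 0.1464. Require 1/(1 + K_p·0.1464) = 0.15, so 1 + 0.1464·K_p = 6.667.
K_p = (6.667 − 1)/0.1464 = 38.7.

K_p = 38.7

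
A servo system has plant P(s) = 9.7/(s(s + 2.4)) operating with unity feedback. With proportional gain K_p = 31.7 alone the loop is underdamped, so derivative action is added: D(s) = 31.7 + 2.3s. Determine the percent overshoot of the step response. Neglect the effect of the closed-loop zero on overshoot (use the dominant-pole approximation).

4.42%

Forward path: (31.7 + 2.3s)·9.7/(s(s+2.4)). The closed-loop characteristic equation is s² + (2.4 + 9.7·2.3)s + 9.7·31.7 = 0.
That is s² + 24.71s + 307.5 = 0, so ω_n = 17.54 rad/s and ζ = 24.71/(2·17.54) = 0.7046.
%OS = 100·exp(−πζ/√(1−ζ²)) = 4.42%.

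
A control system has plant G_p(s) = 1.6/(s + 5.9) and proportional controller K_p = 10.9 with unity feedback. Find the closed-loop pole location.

s = -23.34

Closed-loop transfer function: T(s) = K_p·G_p(s)/(1 + K_p·G_p(s)) = 17.44/(s + 5.9 + 17.44) = 17.44/(s + 23.34).
The closed-loop pole is at s = −23.34.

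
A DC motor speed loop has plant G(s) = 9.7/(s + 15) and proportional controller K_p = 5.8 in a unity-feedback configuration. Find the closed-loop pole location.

s = -71.26

Closed-loop transfer function: T(s) = K_p·G(s)/(1 + K_p·G(s)) = 56.26/(s + 15 + 56.26) = 56.26/(s + 71.26).
The closed-loop pole is at s = −71.26.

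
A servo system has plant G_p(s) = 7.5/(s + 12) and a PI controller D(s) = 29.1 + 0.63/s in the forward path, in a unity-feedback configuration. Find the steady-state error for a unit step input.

0

The open loop D(s)G_p(s) has a pole at the origin (type 1), so the static position error constant is infinite and e_ss = 1/(1+∞) = 0.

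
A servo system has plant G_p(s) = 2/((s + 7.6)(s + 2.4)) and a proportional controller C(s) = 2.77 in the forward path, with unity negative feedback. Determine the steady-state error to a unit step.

The loop is type 0. Static position error constant K_pos = C(0)·G_p(0) = 2.77·0.1096 = 0.3037.
Steady-state error to a unit step: e_ss = 1/(1+K_pos) = 1/1.304 = 0.767.

0.767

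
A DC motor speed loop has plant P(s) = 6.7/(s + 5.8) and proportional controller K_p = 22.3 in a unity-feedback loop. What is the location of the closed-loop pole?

Closed-loop transfer function: T(s) = K_p·P(s)/(1 + K_p·P(s)) = 149.4/(s + 5.8 + 149.4) = 149.4/(s + 155.2).
The closed-loop pole is at s = −155.2.

s = -155.2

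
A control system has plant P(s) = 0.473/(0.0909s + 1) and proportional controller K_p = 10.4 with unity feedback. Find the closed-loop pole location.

s = -65.12

Closed loop: T(s) = K_p·P/(1+K_p·P) = 4.919/(0.0909s + 1 + 4.919), with pole at s = −(1 + 4.919)/0.0909 = −65.12.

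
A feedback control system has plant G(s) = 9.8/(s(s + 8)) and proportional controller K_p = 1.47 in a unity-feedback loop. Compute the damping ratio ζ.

ζ = 1.05

1 + K_p·G(s) = 0 gives s² + 8s + 14.41 = 0.
Matching s² + 2ζω_n s + ω_n²: ω_n = √14.41 = 3.796 rad/s and 2ζω_n = 8, so ζ = 8/(2·3.796) = 1.05.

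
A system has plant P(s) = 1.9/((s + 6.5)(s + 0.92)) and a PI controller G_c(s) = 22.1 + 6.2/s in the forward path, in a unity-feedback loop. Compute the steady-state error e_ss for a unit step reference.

The open loop G_c(s)P(s) has a pole at the origin (type 1), so the static position error constant is infinite and e_ss = 1/(1+∞) = 0.

0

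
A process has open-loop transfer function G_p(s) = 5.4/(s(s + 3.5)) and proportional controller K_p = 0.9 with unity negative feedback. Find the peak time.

T_p = 2.34 s

Closed-loop characteristic equation: s² + 3.5s + 4.86 = 0, so ω_n = 2.205 rad/s and ζ = 3.5/(2·2.205) = 0.7938.
Damped frequency ω_d = ω_n√(1−ζ²) = 1.341 rad/s, so peak time T_p = π/ω_d = 2.34 s.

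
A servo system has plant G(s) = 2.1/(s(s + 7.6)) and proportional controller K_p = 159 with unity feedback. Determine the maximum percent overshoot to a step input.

51.3%

From 1 + K_pG(s) = 0: s² + 7.6s + 333.9 = 0 ⇒ ω_n = 18.27, ζ = 0.208.
%OS = 100·exp(−πζ/√(1−ζ²)) = 100·exp(−π·0.208/√0.9568) = 51.3%.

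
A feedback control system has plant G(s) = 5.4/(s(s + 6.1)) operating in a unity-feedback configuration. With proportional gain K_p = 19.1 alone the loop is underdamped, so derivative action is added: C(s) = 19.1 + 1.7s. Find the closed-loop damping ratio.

Forward path: (19.1 + 1.7s)·5.4/(s(s+6.1)). The closed-loop characteristic equation is s² + (6.1 + 5.4·1.7)s + 5.4·19.1 = 0.
That is s² + 15.28s + 103.1 = 0, so ω_n = 10.16 rad/s and ζ = 15.28/(2·10.16) = 0.7523.

ζ = 0.752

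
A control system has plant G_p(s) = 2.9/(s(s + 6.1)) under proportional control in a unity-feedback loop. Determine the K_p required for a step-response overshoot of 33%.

From %OS = 100·exp(−πζ/√(1−ζ²)) = 33%, ζ = −ln(0.33)/√(π²+ln²(0.33)) = 0.3328.
Characteristic equation s² + 6.1s + 2.9K_p = 0 gives ζ = 6.1/(2√(2.9K_p)).
Setting ζ = 0.3328: √(2.9K_p) = 6.1/(2·0.3328) = 9.165, so K_p = 84/2.9 = 29.

K_p = 29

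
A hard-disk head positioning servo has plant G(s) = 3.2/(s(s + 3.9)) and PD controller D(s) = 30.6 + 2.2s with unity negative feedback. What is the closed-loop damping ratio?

ζ = 0.553

Forward path: (30.6 + 2.2s)·3.2/(s(s+3.9)). The closed-loop characteristic equation is s² + (3.9 + 3.2·2.2)s + 3.2·30.6 = 0.
That is s² + 10.94s + 97.92 = 0, so ω_n = 9.895 rad/s and ζ = 10.94/(2·9.895) = 0.5528.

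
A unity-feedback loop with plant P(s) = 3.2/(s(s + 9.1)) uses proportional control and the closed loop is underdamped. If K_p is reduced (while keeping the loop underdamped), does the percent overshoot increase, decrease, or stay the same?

decrease

ζ = 9.1/(2√(3.2K_p)) rises as K_p falls; higher damping means less overshoot.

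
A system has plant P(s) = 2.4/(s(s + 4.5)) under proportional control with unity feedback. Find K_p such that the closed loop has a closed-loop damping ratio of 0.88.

Closed-loop characteristic equation: s² + 4.5s + K_p·2.4 = 0.
So ω_n = √(2.4K_p) and 2ζω_n = 4.5, giving ζ = 4.5/(2√(2.4K_p)).
Setting ζ = 0.88: √(2.4K_p) = 4.5/(2·0.88) = 2.557, so K_p = 6.537/2.4 = 2.72.

K_p = 2.72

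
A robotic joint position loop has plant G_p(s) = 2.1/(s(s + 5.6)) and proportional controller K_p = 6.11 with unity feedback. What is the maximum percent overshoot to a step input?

1.95%

From 1 + K_pG_p(s) = 0: s² + 5.6s + 12.83 = 0 ⇒ ω_n = 3.582, ζ = 0.7817.
%OS = 100·exp(−πζ/√(1−ζ²)) = 100·exp(−π·0.7817/√0.389) = 1.95%.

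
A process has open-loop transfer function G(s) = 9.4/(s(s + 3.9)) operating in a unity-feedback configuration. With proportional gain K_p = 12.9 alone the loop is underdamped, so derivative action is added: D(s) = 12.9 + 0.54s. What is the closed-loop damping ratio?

ζ = 0.408

Forward path: (12.9 + 0.54s)·9.4/(s(s+3.9)). The closed-loop characteristic equation is s² + (3.9 + 9.4·0.54)s + 9.4·12.9 = 0.
That is s² + 8.976s + 121.3 = 0, so ω_n = 11.01 rad/s and ζ = 8.976/(2·11.01) = 0.4076.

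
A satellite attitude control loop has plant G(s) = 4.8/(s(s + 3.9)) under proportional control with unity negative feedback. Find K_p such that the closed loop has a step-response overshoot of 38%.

K_p = 9.14

From %OS = 100·exp(−πζ/√(1−ζ²)) = 38%, ζ = −ln(0.38)/√(π²+ln²(0.38)) = 0.2943.
Characteristic equation s² + 3.9s + 4.8K_p = 0 gives ζ = 3.9/(2√(4.8K_p)).
Setting ζ = 0.2943: √(4.8K_p) = 3.9/(2·0.2943) = 6.625, so K_p = 43.89/4.8 = 9.14.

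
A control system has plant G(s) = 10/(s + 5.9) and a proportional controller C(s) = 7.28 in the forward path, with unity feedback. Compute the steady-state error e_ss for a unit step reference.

The loop is type 0. Static position error constant K_pos = C(0)·G(0) = 7.28·1.695 = 12.34.
Steady-state error to a unit step: e_ss = 1/(1+K_pos) = 1/13.34 = 0.075.

0.075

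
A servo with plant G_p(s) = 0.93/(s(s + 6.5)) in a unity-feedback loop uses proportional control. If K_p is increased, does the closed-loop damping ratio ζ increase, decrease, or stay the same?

ζ = 6.5/(2√(0.93K_p)); increasing K_p raises the denominator, so ζ falls.

decrease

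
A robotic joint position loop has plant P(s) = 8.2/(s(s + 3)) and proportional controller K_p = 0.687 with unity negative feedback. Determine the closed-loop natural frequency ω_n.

1 + K_p·P(s) = 0 gives s² + 3s + 5.633 = 0.
Matching s² + 2ζω_n s + ω_n²: ω_n = √5.633 = 2.373 rad/s and 2ζω_n = 3, so ζ = 3/(2·2.373) = 0.632.

ω_n = 2.37 rad/s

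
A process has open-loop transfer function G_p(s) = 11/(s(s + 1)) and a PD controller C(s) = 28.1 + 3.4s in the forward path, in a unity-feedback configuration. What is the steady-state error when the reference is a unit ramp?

The loop has one pole at the origin (type 1). Velocity error constant K_v = lim_{s→0} s·C(s)G_p(s) = 28.1·11/1 = 309.1.
Steady-state error to a unit ramp: e_ss = 1/K_v = 0.00324.

0.00324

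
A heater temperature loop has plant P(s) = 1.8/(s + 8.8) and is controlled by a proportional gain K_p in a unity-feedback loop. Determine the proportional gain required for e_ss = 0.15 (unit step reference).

K_p = 27.7

The loop is type 0, so e_ss(step) = 1/(1 + K_pos) with K_pos = K_p·P(0).
P(0) = 0.2045. Require 1/(1 + K_p·0.2045) = 0.15, so 1 + 0.2045·K_p = 6.667.
K_p = (6.667 − 1)/0.2045 = 27.7.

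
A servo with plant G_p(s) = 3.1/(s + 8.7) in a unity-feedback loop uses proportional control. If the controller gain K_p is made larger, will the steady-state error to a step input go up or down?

e_ss = 1/(1 + K_p·G_p(0)); a larger K_p raises the denominator, so e_ss decreases.

decrease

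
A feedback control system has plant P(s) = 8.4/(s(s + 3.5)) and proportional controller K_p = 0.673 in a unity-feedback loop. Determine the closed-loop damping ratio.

The closed-loop denominator is s(s+3.5) + 0.673·8.4 = s² + 3.5s + 5.653.
Matching s² + 2ζω_n s + ω_n²: ω_n = √5.653 = 2.378 rad/s and 2ζω_n = 3.5, so ζ = 3.5/(2·2.378) = 0.736.

ζ = 0.736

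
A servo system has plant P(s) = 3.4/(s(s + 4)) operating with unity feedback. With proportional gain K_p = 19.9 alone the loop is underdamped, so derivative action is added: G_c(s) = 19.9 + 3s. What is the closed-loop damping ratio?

Forward path: (19.9 + 3s)·3.4/(s(s+4)). The closed-loop characteristic equation is s² + (4 + 3.4·3)s + 3.4·19.9 = 0.
That is s² + 14.2s + 67.66 = 0, so ω_n = 8.226 rad/s and ζ = 14.2/(2·8.226) = 0.8632.

ζ = 0.863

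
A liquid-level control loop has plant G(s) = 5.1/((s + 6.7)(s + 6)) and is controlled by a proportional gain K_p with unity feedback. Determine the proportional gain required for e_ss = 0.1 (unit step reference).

K_p = 70.9

For a type-0 loop with proportional control, e_ss = 1/(1 + K_p·G(0)).
G(0) = 0.1269. Require 1/(1 + K_p·0.1269) = 0.1, so 1 + 0.1269·K_p = 10.
K_p = (10 − 1)/0.1269 = 70.9.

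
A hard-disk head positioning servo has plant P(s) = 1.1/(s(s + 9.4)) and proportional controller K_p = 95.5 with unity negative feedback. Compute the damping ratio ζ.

The closed-loop denominator is s(s+9.4) + 95.5·1.1 = s² + 9.4s + 105.1.
Matching s² + 2ζω_n s + ω_n²: ω_n = √105.1 = 10.25 rad/s and 2ζω_n = 9.4, so ζ = 9.4/(2·10.25) = 0.459.

ζ = 0.459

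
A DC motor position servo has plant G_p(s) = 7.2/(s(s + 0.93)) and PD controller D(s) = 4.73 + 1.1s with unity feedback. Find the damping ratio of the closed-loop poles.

ζ = 0.758

Forward path: (4.73 + 1.1s)·7.2/(s(s+0.93)). The closed-loop characteristic equation is s² + (0.93 + 7.2·1.1)s + 7.2·4.73 = 0.
That is s² + 8.85s + 34.06 = 0, so ω_n = 5.836 rad/s and ζ = 8.85/(2·5.836) = 0.7583.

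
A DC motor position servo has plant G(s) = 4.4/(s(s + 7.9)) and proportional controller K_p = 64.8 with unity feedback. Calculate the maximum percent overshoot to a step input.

The closed-loop denominator s² + 7.9s + 285.1 gives ω_n = √285.1 = 16.89 and ζ = 7.9/(2ω_n) = 0.2339.
%OS = 100·exp(−πζ/√(1−ζ²)) = 100·exp(−π·0.2339/√0.9453) = 47%.

47%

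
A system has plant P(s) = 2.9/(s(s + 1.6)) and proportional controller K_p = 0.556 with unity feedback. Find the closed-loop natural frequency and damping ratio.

ω_n = 1.27 rad/s, ζ = 0.63

The closed-loop denominator is s(s+1.6) + 0.556·2.9 = s² + 1.6s + 1.612.
So ω_n² = 1.612 ⇒ ω_n = 1.27 rad/s, and ζ = 1.6/(2ω_n) = 0.63.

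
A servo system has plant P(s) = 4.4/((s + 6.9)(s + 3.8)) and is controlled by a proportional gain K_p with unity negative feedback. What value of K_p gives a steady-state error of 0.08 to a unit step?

The loop is type 0, so e_ss(step) = 1/(1 + K_pos) with K_pos = K_p·P(0).
P(0) = 0.1678. Require 1/(1 + K_p·0.1678) = 0.08, so 1 + 0.1678·K_p = 12.5.
K_p = (12.5 − 1)/0.1678 = 68.5.

K_p = 68.5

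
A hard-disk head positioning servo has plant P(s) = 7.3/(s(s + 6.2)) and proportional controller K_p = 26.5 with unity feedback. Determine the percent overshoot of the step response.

48.8%

Closed-loop characteristic equation: s² + 6.2s + 193.4 = 0, so ω_n = 13.91 rad/s and ζ = 6.2/(2·13.91) = 0.2229.
%OS = 100·exp(−πζ/√(1−ζ²)) = 100·exp(−π·0.2229/√0.9503) = 48.8%.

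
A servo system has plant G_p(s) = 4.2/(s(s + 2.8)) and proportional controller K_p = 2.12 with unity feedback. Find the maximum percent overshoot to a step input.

From 1 + K_pG_p(s) = 0: s² + 2.8s + 8.904 = 0 ⇒ ω_n = 2.984, ζ = 0.4692.
%OS = 100·exp(−πζ/√(1−ζ²)) = 100·exp(−π·0.4692/√0.7799) = 18.8%.

18.8%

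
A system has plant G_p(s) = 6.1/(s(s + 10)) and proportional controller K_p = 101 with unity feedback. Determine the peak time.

T_p = 0.129 s

The closed-loop denominator s² + 10s + 616.1 gives ω_n = √616.1 = 24.82 and ζ = 10/(2ω_n) = 0.2014.
Damped frequency ω_d = ω_n√(1−ζ²) = 24.31 rad/s, so peak time T_p = π/ω_d = 0.129 s.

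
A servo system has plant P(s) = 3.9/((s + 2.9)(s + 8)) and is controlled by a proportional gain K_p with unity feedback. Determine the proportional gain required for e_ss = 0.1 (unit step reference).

K_p = 53.5

The loop is type 0, so e_ss(step) = 1/(1 + K_pos) with K_pos = K_p·P(0).
P(0) = 0.1681. Require 1/(1 + K_p·0.1681) = 0.1, so 1 + 0.1681·K_p = 10.
K_p = (10 − 1)/0.1681 = 53.5.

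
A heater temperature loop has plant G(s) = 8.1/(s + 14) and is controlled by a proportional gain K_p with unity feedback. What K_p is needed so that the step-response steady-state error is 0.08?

K_p = 19.9

Steady-state error for a unit step on this type-0 loop is 1/(1 + K_p·G(0)).
G(0) = 0.5786. Require 1/(1 + K_p·0.5786) = 0.08, so 1 + 0.5786·K_p = 12.5.
K_p = (12.5 − 1)/0.5786 = 19.9.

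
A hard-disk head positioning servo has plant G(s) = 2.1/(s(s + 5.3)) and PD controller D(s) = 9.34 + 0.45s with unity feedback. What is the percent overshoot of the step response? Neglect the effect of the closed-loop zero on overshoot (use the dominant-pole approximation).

Forward path: (9.34 + 0.45s)·2.1/(s(s+5.3)). The closed-loop characteristic equation is s² + (5.3 + 2.1·0.45)s + 2.1·9.34 = 0.
That is s² + 6.245s + 19.61 = 0, so ω_n = 4.429 rad/s and ζ = 6.245/(2·4.429) = 0.705.
%OS = 100·exp(−πζ/√(1−ζ²)) = 4.4%.

4.4%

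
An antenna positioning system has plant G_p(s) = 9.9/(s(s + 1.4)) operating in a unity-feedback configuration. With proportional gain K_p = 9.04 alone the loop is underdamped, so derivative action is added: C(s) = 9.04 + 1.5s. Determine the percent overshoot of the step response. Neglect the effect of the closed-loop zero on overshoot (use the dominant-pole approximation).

Forward path: (9.04 + 1.5s)·9.9/(s(s+1.4)). The closed-loop characteristic equation is s² + (1.4 + 9.9·1.5)s + 9.9·9.04 = 0.
That is s² + 16.25s + 89.5 = 0, so ω_n = 9.46 rad/s and ζ = 16.25/(2·9.46) = 0.8589.
%OS = 100·exp(−πζ/√(1−ζ²)) = 0.516%.

0.516%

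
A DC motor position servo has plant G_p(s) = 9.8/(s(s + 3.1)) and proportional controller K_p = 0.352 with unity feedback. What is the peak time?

T_p = 3.07 s

Closed-loop characteristic equation: s² + 3.1s + 3.45 = 0, so ω_n = 1.857 rad/s and ζ = 3.1/(2·1.857) = 0.8345.
Damped frequency ω_d = ω_n√(1−ζ²) = 1.023 rad/s, so peak time T_p = π/ω_d = 3.07 s.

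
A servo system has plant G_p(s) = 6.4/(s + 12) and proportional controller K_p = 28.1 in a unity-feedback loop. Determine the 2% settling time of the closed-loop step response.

T_s ≈ 0.0209 s

Closed-loop transfer function: T(s) = K_p·G_p(s)/(1 + K_p·G_p(s)) = 179.8/(s + 12 + 179.8) = 179.8/(s + 191.8).
Time constant τ = 1/191.8 = 0.005213 s, so the 2% settling time is about 4τ = 0.0209 s.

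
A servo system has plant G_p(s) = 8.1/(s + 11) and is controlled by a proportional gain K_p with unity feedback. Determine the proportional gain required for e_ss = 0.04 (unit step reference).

K_p = 32.6

The loop is type 0, so e_ss(step) = 1/(1 + K_pos) with K_pos = K_p·G_p(0).
G_p(0) = 0.7364. Require 1/(1 + K_p·0.7364) = 0.04, so 1 + 0.7364·K_p = 25.
K_p = (25 − 1)/0.7364 = 32.6.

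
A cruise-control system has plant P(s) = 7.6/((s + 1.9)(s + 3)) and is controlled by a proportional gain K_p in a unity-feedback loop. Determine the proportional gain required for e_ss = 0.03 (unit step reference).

The loop is type 0, so e_ss(step) = 1/(1 + K_pos) with K_pos = K_p·P(0).
P(0) = 1.333. Require 1/(1 + K_p·1.333) = 0.03, so 1 + 1.333·K_p = 33.33.
K_p = (33.33 − 1)/1.333 = 24.2.

K_p = 24.2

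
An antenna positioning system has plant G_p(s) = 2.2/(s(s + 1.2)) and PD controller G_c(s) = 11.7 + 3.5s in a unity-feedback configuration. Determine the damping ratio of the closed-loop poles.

Forward path: (11.7 + 3.5s)·2.2/(s(s+1.2)). The closed-loop characteristic equation is s² + (1.2 + 2.2·3.5)s + 2.2·11.7 = 0.
That is s² + 8.9s + 25.74 = 0, so ω_n = 5.073 rad/s and ζ = 8.9/(2·5.073) = 0.8771.

ζ = 0.877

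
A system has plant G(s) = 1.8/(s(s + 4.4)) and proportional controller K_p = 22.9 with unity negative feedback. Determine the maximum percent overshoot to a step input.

31.8%

The closed-loop denominator s² + 4.4s + 41.22 gives ω_n = √41.22 = 6.42 and ζ = 4.4/(2ω_n) = 0.3427.
%OS = 100·exp(−πζ/√(1−ζ²)) = 100·exp(−π·0.3427/√0.8826) = 31.8%.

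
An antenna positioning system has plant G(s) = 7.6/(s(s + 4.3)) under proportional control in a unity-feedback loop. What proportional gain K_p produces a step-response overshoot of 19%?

From %OS = 100·exp(−πζ/√(1−ζ²)) = 19%, ζ = −ln(0.19)/√(π²+ln²(0.19)) = 0.4673.
Characteristic equation s² + 4.3s + 7.6K_p = 0 gives ζ = 4.3/(2√(7.6K_p)).
Setting ζ = 0.4673: √(7.6K_p) = 4.3/(2·0.4673) = 4.6, so K_p = 21.16/7.6 = 2.78.

K_p = 2.78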